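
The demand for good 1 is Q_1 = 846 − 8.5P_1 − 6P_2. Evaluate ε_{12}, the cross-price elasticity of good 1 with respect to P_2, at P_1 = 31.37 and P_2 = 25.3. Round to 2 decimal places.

-0.36

At P_1 = 31.37 and P_2 = 25.3: Q_1 = 427.555.
∂Q_1/∂P_2 = -6.
ε = (∂Q_1/∂P_2)(P_2/Q_1) = -6 × (25.3/427.555) ≈ -0.36.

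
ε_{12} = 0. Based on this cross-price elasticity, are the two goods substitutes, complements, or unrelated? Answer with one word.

ε = 0: demand for good 1 does not respond to good 2's price; the goods are unrelated.

unrelated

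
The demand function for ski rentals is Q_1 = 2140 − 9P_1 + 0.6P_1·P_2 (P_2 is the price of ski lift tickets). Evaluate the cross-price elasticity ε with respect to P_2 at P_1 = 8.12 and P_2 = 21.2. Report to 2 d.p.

0.05

At P_1 = 8.12 and P_2 = 21.2: Q_1 = 2170.206.
∂Q_1/∂P_2 = 0.6P_1 = 0.6(8.12) = 4.8720.
ε = (∂Q_1/∂P_2)(P_2/Q_1) = 4.8720 × (21.2/2170.206) ≈ 0.05.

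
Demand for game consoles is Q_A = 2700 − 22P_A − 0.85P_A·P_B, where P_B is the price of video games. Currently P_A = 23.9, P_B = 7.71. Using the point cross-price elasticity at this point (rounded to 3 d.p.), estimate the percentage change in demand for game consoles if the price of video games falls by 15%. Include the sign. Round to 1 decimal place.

At P_A = 23.9, P_B = 7.71: Q_A = 2017.571.
∂Q_A/∂P_B = -0.85P_A = -20.3150.
ε = (∂Q_A/∂P_B)(P_B/Q_A) = -20.3150 × 7.71/2017.571 ≈ -0.078.
%ΔQ_A ≈ ε × %ΔP_B = -0.078 × (-15%) = 1.2%.

1.2%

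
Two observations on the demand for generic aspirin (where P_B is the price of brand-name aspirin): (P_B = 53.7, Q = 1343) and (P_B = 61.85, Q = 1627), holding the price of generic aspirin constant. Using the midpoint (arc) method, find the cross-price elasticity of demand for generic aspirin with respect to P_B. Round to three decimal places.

ΔQ_A = 1627 − 1343 = 284; ΔP_B = 61.85 − 53.7 = 8.15.
Midpoints: Q̄_A = 1485.0, P̄_B = 57.78.
ε = (ΔQ_A/Q̄_A)/(ΔP_B/P̄_B) = (284/1485.0)/(8.15/57.78) ≈ 1.356.
ε > 0: generic aspirin and brand-name aspirin are substitutes.

1.356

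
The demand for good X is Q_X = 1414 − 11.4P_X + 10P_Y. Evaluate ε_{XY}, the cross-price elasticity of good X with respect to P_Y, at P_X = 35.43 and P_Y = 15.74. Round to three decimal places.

0.135

At P_X = 35.43 and P_Y = 15.74: Q_X = 1167.498.
∂Q_X/∂P_Y = 10.
ε = (∂Q_X/∂P_Y)(P_Y/Q_X) = 10 × (15.74/1167.498) ≈ 0.135.
Since ε > 0, good X and good Y are substitutes.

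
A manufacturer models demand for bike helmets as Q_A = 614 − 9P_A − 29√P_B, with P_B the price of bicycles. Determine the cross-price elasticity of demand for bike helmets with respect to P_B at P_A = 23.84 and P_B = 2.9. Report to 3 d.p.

-0.071

At P_A = 23.84 and P_B = 2.9: Q_A = 350.055.
∂Q_A/∂P_B = -29/(2√P_B) = -29/(2√2.9) = -8.5147.
ε = (∂Q_A/∂P_B)(P_B/Q_A) = -8.5147 × (2.9/350.055) ≈ -0.071.
ε < 0: complements.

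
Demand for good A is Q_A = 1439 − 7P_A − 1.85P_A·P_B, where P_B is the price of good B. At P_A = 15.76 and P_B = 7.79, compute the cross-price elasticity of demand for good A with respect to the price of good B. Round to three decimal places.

At P_A = 15.76 and P_B = 7.79: Q_A = 1101.555.
∂Q_A/∂P_B = -1.85P_A = -1.85(15.76) = -29.1560.
ε = (∂Q_A/∂P_B)(P_B/Q_A) = -29.1560 × (7.79/1101.555) ≈ -0.206.
ε < 0: complements.

-0.206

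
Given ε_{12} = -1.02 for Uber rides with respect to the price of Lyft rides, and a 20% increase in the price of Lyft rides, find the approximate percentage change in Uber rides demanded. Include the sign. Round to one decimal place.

%ΔQ ≈ ε × %ΔP of Lyft rides = -1.02 × (20%) = -20.4%.

-20.4%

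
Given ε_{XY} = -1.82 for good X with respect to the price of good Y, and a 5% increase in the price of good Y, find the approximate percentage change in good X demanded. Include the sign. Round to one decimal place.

-9.1%

%ΔQ ≈ ε × %ΔP of good Y = -1.82 × (5%) = -9.1%.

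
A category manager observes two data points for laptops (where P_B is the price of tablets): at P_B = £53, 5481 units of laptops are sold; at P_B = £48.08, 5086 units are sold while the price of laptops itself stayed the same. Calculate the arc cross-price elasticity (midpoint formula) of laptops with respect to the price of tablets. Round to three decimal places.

ΔQ_A = 5086 − 5481 = -395; ΔP_B = 48.08 − 53 = -4.92.
Midpoints: Q̄_A = 5283.5, P̄_B = 50.54.
ε = (ΔQ_A/Q̄_A)/(ΔP_B/P̄_B) = (-395/5283.5)/(-4.92/50.54) ≈ 0.768.
ε > 0: laptops and tablets are substitutes.

0.768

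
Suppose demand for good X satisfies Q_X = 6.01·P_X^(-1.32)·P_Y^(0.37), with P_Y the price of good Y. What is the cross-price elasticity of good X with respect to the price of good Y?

0.37

In a log-linear (constant-elasticity) demand function, the coefficient on the exponent of P_Y is the cross-price elasticity.
ε = 0.37. Positive, so good X and good Y are substitutes.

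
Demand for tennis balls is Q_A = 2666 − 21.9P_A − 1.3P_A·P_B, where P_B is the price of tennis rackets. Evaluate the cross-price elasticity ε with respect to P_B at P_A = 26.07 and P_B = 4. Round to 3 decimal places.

At P_A = 26.07 and P_B = 4: Q_A = 1959.503.
∂Q_A/∂P_B = -1.3P_A = -1.3(26.07) = -33.8910.
ε = (∂Q_A/∂P_B)(P_B/Q_A) = -33.8910 × (4/1959.503) ≈ -0.069.
ε < 0: complements.

-0.069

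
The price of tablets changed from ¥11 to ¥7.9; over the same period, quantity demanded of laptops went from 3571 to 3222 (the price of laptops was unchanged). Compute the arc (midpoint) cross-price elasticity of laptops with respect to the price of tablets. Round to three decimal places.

ΔQ_A = 3222 − 3571 = -349; ΔP_B = 7.9 − 11 = -3.1.
Midpoints: Q̄_A = 3396.5, P̄_B = 9.45.
ε = (ΔQ_A/Q̄_A)/(ΔP_B/P̄_B) = (-349/3396.5)/(-3.1/9.45) ≈ 0.313.
ε > 0: laptops and tablets are substitutes.

0.313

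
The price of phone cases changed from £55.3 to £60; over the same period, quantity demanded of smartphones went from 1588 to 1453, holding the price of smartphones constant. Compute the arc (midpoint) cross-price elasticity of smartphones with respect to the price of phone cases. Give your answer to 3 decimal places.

-1.089

ΔQ_A = 1453 − 1588 = -135; ΔP_B = 60 − 55.3 = 4.7.
Midpoints: Q̄_A = 1520.5, P̄_B = 57.65.
ε = (ΔQ_A/Q̄_A)/(ΔP_B/P̄_B) = (-135/1520.5)/(4.7/57.65) ≈ -1.089.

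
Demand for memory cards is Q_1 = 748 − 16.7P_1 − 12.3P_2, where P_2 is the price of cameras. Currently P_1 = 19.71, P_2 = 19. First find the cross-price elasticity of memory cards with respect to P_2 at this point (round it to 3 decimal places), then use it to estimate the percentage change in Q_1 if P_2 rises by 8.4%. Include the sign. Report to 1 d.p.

-10.6%

At P_1 = 19.71, P_2 = 19: Q_1 = 185.143.
∂Q_1/∂P_2 = -12.3.
ε = (∂Q_1/∂P_2)(P_2/Q_1) = -12.3000 × 19/185.143 ≈ -1.262.
%ΔQ_1 ≈ ε × %ΔP_2 = -1.262 × (8.4%) = -10.6%.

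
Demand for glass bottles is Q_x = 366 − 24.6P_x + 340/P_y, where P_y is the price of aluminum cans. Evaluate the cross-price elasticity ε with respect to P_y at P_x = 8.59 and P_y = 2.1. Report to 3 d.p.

At P_x = 8.59 and P_y = 2.1: Q_x = 316.591.
∂Q_x/∂P_y = −340/P_y² = -77.0975.
ε = (∂Q_x/∂P_y)(P_y/Q_x) = -77.0975 × (2.1/316.591) ≈ -0.511.

-0.511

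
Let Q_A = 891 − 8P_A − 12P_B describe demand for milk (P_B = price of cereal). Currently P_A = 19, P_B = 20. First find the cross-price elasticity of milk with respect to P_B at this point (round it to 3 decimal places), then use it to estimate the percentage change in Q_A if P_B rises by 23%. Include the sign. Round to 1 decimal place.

At P_A = 19, P_B = 20: Q_A = 499.
∂Q_A/∂P_B = -12.
ε = (∂Q_A/∂P_B)(P_B/Q_A) = -12.0000 × 20/499 ≈ -0.481.
%ΔQ_A ≈ ε × %ΔP_B = -0.481 × (23%) = -11.1%.

-11.1%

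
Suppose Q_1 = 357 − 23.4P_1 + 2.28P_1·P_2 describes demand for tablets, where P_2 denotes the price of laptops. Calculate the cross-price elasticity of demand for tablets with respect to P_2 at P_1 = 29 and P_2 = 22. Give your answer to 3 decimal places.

1.284

At P_1 = 29 and P_2 = 22: Q_1 = 1133.04.
∂Q_1/∂P_2 = 2.28P_1 = 2.28(29) = 66.1200.
ε = (∂Q_1/∂P_2)(P_2/Q_1) = 66.1200 × (22/1133.04) ≈ 1.284.
ε > 0: substitutes.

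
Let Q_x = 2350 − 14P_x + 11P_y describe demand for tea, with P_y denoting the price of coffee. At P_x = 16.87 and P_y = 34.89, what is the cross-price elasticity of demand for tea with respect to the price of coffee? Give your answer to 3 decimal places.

0.154

At P_x = 16.87 and P_y = 34.89: Q_x = 2497.61.
∂Q_x/∂P_y = 11.
ε = (∂Q_x/∂P_y)(P_y/Q_x) = 11 × (34.89/2497.61) ≈ 0.154.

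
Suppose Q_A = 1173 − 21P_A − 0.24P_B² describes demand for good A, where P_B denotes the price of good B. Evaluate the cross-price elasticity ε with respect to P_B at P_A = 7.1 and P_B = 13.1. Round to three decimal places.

At P_A = 7.1 and P_B = 13.1: Q_A = 982.714.
∂Q_A/∂P_B = -0.48P_B = -0.48(13.1) = -6.2880.
ε = (∂Q_A/∂P_B)(P_B/Q_A) = -6.2880 × (13.1/982.714) ≈ -0.084.
ε < 0: complements.

-0.084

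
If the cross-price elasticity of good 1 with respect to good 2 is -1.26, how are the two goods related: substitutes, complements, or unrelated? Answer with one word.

complements

ε = -1.26 < 0, so a higher price of good 2 lowers demand for good 1: complements.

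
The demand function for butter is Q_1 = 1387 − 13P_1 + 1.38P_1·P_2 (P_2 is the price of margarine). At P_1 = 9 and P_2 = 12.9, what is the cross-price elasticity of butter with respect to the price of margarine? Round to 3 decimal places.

At P_1 = 9 and P_2 = 12.9: Q_1 = 1430.218.
∂Q_1/∂P_2 = 1.38P_1 = 1.38(9) = 12.4200.
ε = (∂Q_1/∂P_2)(P_2/Q_1) = 12.4200 × (12.9/1430.218) ≈ 0.112.
ε > 0: substitutes.

0.112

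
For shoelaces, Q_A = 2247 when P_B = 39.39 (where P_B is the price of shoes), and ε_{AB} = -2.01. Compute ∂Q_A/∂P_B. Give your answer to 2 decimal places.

-114.66

ε = (∂Q_A/∂P_B)·(P_B/Q_A) ⇒ ∂Q_A/∂P_B = ε·Q_A/P_B = -2.01 × 2247/39.39 ≈ -114.66.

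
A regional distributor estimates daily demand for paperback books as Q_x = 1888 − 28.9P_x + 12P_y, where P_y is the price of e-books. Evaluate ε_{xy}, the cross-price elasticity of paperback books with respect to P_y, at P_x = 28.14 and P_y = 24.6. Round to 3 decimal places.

At P_x = 28.14 and P_y = 24.6: Q_x = 1369.954.
∂Q_x/∂P_y = 12.
ε = (∂Q_x/∂P_y)(P_y/Q_x) = 12 × (24.6/1369.954) ≈ 0.215.
Since ε > 0, paperback books and e-books are substitutes.

0.215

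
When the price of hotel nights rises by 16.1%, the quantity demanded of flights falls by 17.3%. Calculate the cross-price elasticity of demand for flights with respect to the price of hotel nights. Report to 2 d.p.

ε = (%ΔQ of flights) / (%ΔP of hotel nights) = (-17.3%) / (16.1%) ≈ -1.07.
Negative cross-price elasticity: complements.

-1.07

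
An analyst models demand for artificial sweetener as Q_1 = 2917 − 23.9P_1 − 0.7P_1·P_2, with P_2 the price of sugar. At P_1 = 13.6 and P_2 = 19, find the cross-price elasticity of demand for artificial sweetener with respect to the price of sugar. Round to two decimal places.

At P_1 = 13.6 and P_2 = 19: Q_1 = 2411.08.
∂Q_1/∂P_2 = -0.7P_1 = -0.7(13.6) = -9.5200.
ε = (∂Q_1/∂P_2)(P_2/Q_1) = -9.5200 × (19/2411.08) ≈ -0.08.

-0.08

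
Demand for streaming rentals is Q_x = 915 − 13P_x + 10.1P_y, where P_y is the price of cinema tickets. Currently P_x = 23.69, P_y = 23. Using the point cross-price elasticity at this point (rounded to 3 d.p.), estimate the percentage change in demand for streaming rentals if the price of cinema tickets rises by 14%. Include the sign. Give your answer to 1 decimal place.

At P_x = 23.69, P_y = 23: Q_x = 839.33.
∂Q_x/∂P_y = 10.1.
ε = (∂Q_x/∂P_y)(P_y/Q_x) = 10.1000 × 23/839.33 ≈ 0.277.
%ΔQ_x ≈ ε × %ΔP_y = 0.277 × (14%) = 3.9%.

3.9%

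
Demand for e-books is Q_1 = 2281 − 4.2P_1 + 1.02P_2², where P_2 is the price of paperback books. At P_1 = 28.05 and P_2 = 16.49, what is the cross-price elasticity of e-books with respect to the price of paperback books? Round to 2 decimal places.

At P_1 = 28.05 and P_2 = 16.49: Q_1 = 2440.549.
∂Q_1/∂P_2 = 2.04P_2 = 2.04(16.49) = 33.6396.
ε = (∂Q_1/∂P_2)(P_2/Q_1) = 33.6396 × (16.49/2440.549) ≈ 0.23.

0.23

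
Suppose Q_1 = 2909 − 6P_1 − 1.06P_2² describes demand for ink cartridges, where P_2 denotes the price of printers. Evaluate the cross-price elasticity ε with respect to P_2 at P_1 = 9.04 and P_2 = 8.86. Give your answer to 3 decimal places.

-0.060

At P_1 = 9.04 and P_2 = 8.86: Q_1 = 2771.550.
∂Q_1/∂P_2 = -2.12P_2 = -2.12(8.86) = -18.7832.
ε = (∂Q_1/∂P_2)(P_2/Q_1) = -18.7832 × (8.86/2771.550) ≈ -0.060.
ε < 0: complements.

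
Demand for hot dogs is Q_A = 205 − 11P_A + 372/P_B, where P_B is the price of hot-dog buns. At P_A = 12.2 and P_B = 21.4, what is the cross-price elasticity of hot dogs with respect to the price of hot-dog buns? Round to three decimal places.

-0.197

At P_A = 12.2 and P_B = 21.4: Q_A = 88.183.
∂Q_A/∂P_B = −372/P_B² = -0.8123.
ε = (∂Q_A/∂P_B)(P_B/Q_A) = -0.8123 × (21.4/88.183) ≈ -0.197.
ε < 0: complements.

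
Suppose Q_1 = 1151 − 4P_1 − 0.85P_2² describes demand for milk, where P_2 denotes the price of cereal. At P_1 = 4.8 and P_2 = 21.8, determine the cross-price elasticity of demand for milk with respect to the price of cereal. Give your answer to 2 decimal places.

At P_1 = 4.8 and P_2 = 21.8: Q_1 = 727.846.
∂Q_1/∂P_2 = -1.7P_2 = -1.7(21.8) = -37.0600.
ε = (∂Q_1/∂P_2)(P_2/Q_1) = -37.0600 × (21.8/727.846) ≈ -1.11.

-1.11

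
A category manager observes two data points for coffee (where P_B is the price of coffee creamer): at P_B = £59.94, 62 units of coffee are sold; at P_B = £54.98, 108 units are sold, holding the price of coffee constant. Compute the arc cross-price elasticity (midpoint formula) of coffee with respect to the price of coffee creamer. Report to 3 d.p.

-6.269

ΔQ_A = 108 − 62 = 46; ΔP_B = 54.98 − 59.94 = -4.96.
Midpoints: Q̄_A = 85.0, P̄_B = 57.46.
ε = (ΔQ_A/Q̄_A)/(ΔP_B/P̄_B) = (46/85.0)/(-4.96/57.46) ≈ -6.269.
ε < 0: coffee and coffee creamer are complements.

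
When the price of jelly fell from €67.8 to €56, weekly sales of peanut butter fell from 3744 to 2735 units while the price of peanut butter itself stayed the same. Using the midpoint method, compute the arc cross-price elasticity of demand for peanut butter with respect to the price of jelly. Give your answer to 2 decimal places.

1.63

ΔQ_A = 2735 − 3744 = -1009; ΔP_B = 56 − 67.8 = -11.8.
Midpoints: Q̄_A = 3239.5, P̄_B = 61.90.
ε = (ΔQ_A/Q̄_A)/(ΔP_B/P̄_B) = (-1009/3239.5)/(-11.8/61.90) ≈ 1.63.
ε > 0: peanut butter and jelly are substitutes.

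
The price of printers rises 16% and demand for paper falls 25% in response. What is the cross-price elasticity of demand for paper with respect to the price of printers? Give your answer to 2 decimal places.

ε = (%ΔQ of paper) / (%ΔP of printers) = (-25%) / (16%) ≈ -1.56.
Negative cross-price elasticity: complements.

-1.56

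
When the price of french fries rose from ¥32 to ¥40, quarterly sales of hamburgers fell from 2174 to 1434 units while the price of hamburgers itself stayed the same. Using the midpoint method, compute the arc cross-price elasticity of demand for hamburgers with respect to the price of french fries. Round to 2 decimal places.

ΔQ_A = 1434 − 2174 = -740; ΔP_B = 40 − 32 = 8.
Midpoints: Q̄_A = 1804.0, P̄_B = 36.00.
ε = (ΔQ_A/Q̄_A)/(ΔP_B/P̄_B) = (-740/1804.0)/(8/36.00) ≈ -1.85.

-1.85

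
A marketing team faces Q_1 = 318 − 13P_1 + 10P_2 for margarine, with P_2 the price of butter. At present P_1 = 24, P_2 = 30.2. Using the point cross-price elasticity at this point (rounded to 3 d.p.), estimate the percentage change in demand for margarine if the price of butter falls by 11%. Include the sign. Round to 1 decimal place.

-10.8%

At P_1 = 24, P_2 = 30.2: Q_1 = 308.
∂Q_1/∂P_2 = 10.
ε = (∂Q_1/∂P_2)(P_2/Q_1) = 10.0000 × 30.2/308 ≈ 0.981.
%ΔQ_1 ≈ ε × %ΔP_2 = 0.981 × (-11%) = -10.8%.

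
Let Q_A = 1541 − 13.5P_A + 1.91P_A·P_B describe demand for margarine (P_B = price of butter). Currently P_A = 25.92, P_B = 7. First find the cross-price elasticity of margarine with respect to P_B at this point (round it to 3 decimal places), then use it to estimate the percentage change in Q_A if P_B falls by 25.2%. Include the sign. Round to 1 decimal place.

At P_A = 25.92, P_B = 7: Q_A = 1537.630.
∂Q_A/∂P_B = 1.91P_A = 49.5072.
ε = (∂Q_A/∂P_B)(P_B/Q_A) = 49.5072 × 7/1537.630 ≈ 0.225.
%ΔQ_A ≈ ε × %ΔP_B = 0.225 × (-25.2%) = -5.7%.

-5.7%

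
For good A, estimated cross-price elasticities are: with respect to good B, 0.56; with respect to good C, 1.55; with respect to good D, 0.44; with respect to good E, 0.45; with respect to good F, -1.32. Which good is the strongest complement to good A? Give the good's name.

Complements have ε < 0. The most negative value is -1.32 (good F).

good F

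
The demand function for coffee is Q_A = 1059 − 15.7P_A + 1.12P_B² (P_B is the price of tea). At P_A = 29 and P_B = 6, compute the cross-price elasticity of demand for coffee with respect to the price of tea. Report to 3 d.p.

0.125

At P_A = 29 and P_B = 6: Q_A = 644.02.
∂Q_A/∂P_B = 2.24P_B = 2.24(6) = 13.4400.
ε = (∂Q_A/∂P_B)(P_B/Q_A) = 13.4400 × (6/644.02) ≈ 0.125.
ε > 0: substitutes.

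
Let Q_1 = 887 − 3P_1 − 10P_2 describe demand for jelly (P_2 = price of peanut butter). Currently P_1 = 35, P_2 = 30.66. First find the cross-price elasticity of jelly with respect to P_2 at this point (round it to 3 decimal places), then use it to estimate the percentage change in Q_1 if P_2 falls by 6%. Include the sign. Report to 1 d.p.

At P_1 = 35, P_2 = 30.66: Q_1 = 475.4.
∂Q_1/∂P_2 = -10.
ε = (∂Q_1/∂P_2)(P_2/Q_1) = -10.0000 × 30.66/475.4 ≈ -0.645.
%ΔQ_1 ≈ ε × %ΔP_2 = -0.645 × (-6%) = 3.9%.

3.9%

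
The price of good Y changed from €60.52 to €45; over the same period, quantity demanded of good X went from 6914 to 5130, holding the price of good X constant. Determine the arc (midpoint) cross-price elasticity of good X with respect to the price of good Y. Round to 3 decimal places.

ΔQ_X = 5130 − 6914 = -1784; ΔP_Y = 45 − 60.52 = -15.52.
Midpoints: Q̄_X = 6022.0, P̄_Y = 52.76.
ε = (ΔQ_X/Q̄_X)/(ΔP_Y/P̄_Y) = (-1784/6022.0)/(-15.52/52.76) ≈ 1.007.
ε > 0: good X and good Y are substitutes.

1.007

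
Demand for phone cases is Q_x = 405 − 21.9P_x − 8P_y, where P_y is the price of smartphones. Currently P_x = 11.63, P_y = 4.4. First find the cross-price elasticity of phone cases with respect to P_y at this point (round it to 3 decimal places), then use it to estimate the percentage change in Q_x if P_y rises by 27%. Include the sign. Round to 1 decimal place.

-8.3%

At P_x = 11.63, P_y = 4.4: Q_x = 115.103.
∂Q_x/∂P_y = -8.
ε = (∂Q_x/∂P_y)(P_y/Q_x) = -8.0000 × 4.4/115.103 ≈ -0.306.
%ΔQ_x ≈ ε × %ΔP_y = -0.306 × (27%) = -8.3%.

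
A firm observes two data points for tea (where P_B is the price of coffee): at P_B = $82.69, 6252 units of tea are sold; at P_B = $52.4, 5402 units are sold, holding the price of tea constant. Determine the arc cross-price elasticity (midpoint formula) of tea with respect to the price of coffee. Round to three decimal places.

0.325

ΔQ_A = 5402 − 6252 = -850; ΔP_B = 52.4 − 82.69 = -30.29.
Midpoints: Q̄_A = 5827.0, P̄_B = 67.55.
ε = (ΔQ_A/Q̄_A)/(ΔP_B/P̄_B) = (-850/5827.0)/(-30.29/67.55) ≈ 0.325.
ε > 0: tea and coffee are substitutes.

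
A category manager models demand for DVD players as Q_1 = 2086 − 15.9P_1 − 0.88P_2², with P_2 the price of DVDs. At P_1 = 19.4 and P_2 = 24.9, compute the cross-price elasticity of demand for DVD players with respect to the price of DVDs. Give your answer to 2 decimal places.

-0.89

At P_1 = 19.4 and P_2 = 24.9: Q_1 = 1231.931.
∂Q_1/∂P_2 = -1.76P_2 = -1.76(24.9) = -43.8240.
ε = (∂Q_1/∂P_2)(P_2/Q_1) = -43.8240 × (24.9/1231.931) ≈ -0.89.
ε < 0: complements.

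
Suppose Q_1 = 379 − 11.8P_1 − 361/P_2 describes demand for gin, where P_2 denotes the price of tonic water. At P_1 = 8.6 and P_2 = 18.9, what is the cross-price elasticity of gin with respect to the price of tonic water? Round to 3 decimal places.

0.074

At P_1 = 8.6 and P_2 = 18.9: Q_1 = 258.419.
∂Q_1/∂P_2 = 361/P_2² = 1.0106.
ε = (∂Q_1/∂P_2)(P_2/Q_1) = 1.0106 × (18.9/258.419) ≈ 0.074.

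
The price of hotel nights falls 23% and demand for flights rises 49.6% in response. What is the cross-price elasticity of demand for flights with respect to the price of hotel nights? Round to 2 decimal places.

-2.16

ε = (%ΔQ of flights) / (%ΔP of hotel nights) = (49.6%) / (-23%) ≈ -2.16.
Negative cross-price elasticity: complements.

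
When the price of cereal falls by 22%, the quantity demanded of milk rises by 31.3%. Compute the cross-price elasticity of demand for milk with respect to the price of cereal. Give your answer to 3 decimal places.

-1.423

ε = (%ΔQ of milk) / (%ΔP of cereal) = (31.3%) / (-22%) ≈ -1.423.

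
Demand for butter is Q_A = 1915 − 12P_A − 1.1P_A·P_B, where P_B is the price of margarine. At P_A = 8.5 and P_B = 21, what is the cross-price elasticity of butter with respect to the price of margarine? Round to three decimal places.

At P_A = 8.5 and P_B = 21: Q_A = 1616.65.
∂Q_A/∂P_B = -1.1P_A = -1.1(8.5) = -9.3500.
ε = (∂Q_A/∂P_B)(P_B/Q_A) = -9.3500 × (21/1616.65) ≈ -0.121.

-0.121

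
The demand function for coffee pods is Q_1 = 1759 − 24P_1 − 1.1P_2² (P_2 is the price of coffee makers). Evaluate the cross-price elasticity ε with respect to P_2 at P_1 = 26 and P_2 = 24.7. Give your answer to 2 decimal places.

-2.89

At P_1 = 26 and P_2 = 24.7: Q_1 = 463.901.
∂Q_1/∂P_2 = -2.2P_2 = -2.2(24.7) = -54.3400.
ε = (∂Q_1/∂P_2)(P_2/Q_1) = -54.3400 × (24.7/463.901) ≈ -2.89.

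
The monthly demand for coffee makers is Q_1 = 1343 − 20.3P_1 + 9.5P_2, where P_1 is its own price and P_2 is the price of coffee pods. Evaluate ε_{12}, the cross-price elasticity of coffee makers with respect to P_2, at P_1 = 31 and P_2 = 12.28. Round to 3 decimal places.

At P_1 = 31 and P_2 = 12.28: Q_1 = 830.36.
∂Q_1/∂P_2 = 9.5.
ε = (∂Q_1/∂P_2)(P_2/Q_1) = 9.5 × (12.28/830.36) ≈ 0.140.
Since ε > 0, coffee makers and coffee pods are substitutes.

0.140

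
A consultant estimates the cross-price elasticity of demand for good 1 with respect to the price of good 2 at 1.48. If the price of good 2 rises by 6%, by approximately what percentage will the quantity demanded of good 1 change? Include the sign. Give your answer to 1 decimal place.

%ΔQ ≈ ε × %ΔP of good 2 = 1.48 × (6%) = 8.9%.
Demand for good 1 rises by about 8.9%.

8.9%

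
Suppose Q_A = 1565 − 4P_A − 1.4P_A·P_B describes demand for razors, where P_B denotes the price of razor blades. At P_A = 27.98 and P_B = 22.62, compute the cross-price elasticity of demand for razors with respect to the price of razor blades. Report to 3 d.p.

At P_A = 27.98 and P_B = 22.62: Q_A = 567.009.
∂Q_A/∂P_B = -1.4P_A = -1.4(27.98) = -39.1720.
ε = (∂Q_A/∂P_B)(P_B/Q_A) = -39.1720 × (22.62/567.009) ≈ -1.563.

-1.563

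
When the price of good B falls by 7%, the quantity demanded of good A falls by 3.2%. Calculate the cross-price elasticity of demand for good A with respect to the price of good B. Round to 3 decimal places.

0.457

ε = (%ΔQ of good A) / (%ΔP of good B) = (-3.2%) / (-7%) ≈ 0.457.
Positive cross-price elasticity: substitutes.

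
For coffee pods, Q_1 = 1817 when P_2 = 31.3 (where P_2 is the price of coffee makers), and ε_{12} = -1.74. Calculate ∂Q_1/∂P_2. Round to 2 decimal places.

ε = (∂Q_1/∂P_2)·(P_2/Q_1) ⇒ ∂Q_1/∂P_2 = ε·Q_1/P_2 = -1.74 × 1817/31.3 ≈ -101.01.

-101.01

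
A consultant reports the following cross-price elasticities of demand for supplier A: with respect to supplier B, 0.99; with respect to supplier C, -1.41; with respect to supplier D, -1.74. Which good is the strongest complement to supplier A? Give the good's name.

supplier D

Complements have ε < 0. The most negative value is -1.74 (supplier D).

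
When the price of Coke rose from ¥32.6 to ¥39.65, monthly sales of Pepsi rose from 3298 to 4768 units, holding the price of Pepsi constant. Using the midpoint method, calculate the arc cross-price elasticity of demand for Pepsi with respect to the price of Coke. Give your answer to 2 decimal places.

ΔQ_A = 4768 − 3298 = 1470; ΔP_B = 39.65 − 32.6 = 7.05.
Midpoints: Q̄_A = 4033.0, P̄_B = 36.12.
ε = (ΔQ_A/Q̄_A)/(ΔP_B/P̄_B) = (1470/4033.0)/(7.05/36.12) ≈ 1.87.
ε > 0: Pepsi and Coke are substitutes.

1.87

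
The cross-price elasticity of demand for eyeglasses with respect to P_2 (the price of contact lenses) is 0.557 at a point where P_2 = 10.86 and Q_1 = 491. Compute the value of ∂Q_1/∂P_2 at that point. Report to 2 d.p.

25.18

ε = (∂Q_1/∂P_2)·(P_2/Q_1) ⇒ ∂Q_1/∂P_2 = ε·Q_1/P_2 = 0.557 × 491/10.86 ≈ 25.18.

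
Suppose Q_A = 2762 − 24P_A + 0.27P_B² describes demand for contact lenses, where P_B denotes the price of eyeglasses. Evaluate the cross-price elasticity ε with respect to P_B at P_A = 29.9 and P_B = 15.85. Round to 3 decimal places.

At P_A = 29.9 and P_B = 15.85: Q_A = 2112.230.
∂Q_A/∂P_B = 0.54P_B = 0.54(15.85) = 8.5590.
ε = (∂Q_A/∂P_B)(P_B/Q_A) = 8.5590 × (15.85/2112.230) ≈ 0.064.

0.064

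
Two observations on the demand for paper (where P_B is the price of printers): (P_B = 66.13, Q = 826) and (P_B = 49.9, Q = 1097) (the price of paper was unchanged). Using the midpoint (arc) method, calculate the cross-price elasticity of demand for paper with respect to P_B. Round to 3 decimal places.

ΔQ_A = 1097 − 826 = 271; ΔP_B = 49.9 − 66.13 = -16.23.
Midpoints: Q̄_A = 961.5, P̄_B = 58.02.
ε = (ΔQ_A/Q̄_A)/(ΔP_B/P̄_B) = (271/961.5)/(-16.23/58.02) ≈ -1.007.
ε < 0: paper and printers are complements.

-1.007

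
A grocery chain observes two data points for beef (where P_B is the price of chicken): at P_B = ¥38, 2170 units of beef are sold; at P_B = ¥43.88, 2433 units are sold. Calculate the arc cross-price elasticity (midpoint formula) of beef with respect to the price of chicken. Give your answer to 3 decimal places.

ΔQ_A = 2433 − 2170 = 263; ΔP_B = 43.88 − 38 = 5.88.
Midpoints: Q̄_A = 2301.5, P̄_B = 40.94.
ε = (ΔQ_A/Q̄_A)/(ΔP_B/P̄_B) = (263/2301.5)/(5.88/40.94) ≈ 0.796.
ε > 0: beef and chicken are substitutes.

0.796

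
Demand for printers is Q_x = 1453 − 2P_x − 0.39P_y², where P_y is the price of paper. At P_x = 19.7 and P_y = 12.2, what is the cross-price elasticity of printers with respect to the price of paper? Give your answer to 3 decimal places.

At P_x = 19.7 and P_y = 12.2: Q_x = 1355.552.
∂Q_x/∂P_y = -0.78P_y = -0.78(12.2) = -9.5160.
ε = (∂Q_x/∂P_y)(P_y/Q_x) = -9.5160 × (12.2/1355.552) ≈ -0.086.
ε < 0: complements.

-0.086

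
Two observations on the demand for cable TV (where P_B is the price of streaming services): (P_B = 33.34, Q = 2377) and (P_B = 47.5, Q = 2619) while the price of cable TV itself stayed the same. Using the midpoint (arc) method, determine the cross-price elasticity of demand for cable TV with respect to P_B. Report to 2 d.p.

ΔQ_A = 2619 − 2377 = 242; ΔP_B = 47.5 − 33.34 = 14.16.
Midpoints: Q̄_A = 2498.0, P̄_B = 40.42.
ε = (ΔQ_A/Q̄_A)/(ΔP_B/P̄_B) = (242/2498.0)/(14.16/40.42) ≈ 0.28.

0.28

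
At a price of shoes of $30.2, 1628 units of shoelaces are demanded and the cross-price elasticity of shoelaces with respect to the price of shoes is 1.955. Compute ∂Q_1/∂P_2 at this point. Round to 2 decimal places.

105.39

ε = (∂Q_1/∂P_2)·(P_2/Q_1) ⇒ ∂Q_1/∂P_2 = ε·Q_1/P_2 = 1.955 × 1628/30.2 ≈ 105.39.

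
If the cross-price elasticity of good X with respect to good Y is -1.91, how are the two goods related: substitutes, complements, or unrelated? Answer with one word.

ε = -1.91 < 0, so a higher price of good Y lowers demand for good X: complements.

complements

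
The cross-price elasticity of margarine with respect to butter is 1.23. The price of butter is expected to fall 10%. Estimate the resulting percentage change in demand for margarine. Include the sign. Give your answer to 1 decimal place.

-12.3%

%ΔQ ≈ ε × %ΔP of butter = 1.23 × (-10%) = -12.3%.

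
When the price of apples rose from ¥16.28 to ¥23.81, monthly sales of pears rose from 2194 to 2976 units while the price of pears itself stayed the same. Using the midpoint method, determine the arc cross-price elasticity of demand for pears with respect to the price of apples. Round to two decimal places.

ΔQ_A = 2976 − 2194 = 782; ΔP_B = 23.81 − 16.28 = 7.53.
Midpoints: Q̄_A = 2585.0, P̄_B = 20.05.
ε = (ΔQ_A/Q̄_A)/(ΔP_B/P̄_B) = (782/2585.0)/(7.53/20.05) ≈ 0.81.
ε > 0: pears and apples are substitutes.

0.81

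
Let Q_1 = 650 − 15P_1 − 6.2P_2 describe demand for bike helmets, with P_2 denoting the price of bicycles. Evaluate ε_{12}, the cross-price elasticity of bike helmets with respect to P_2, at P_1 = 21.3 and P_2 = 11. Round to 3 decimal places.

At P_1 = 21.3 and P_2 = 11: Q_1 = 262.3.
∂Q_1/∂P_2 = -6.2.
ε = (∂Q_1/∂P_2)(P_2/Q_1) = -6.2 × (11/262.3) ≈ -0.260.

-0.260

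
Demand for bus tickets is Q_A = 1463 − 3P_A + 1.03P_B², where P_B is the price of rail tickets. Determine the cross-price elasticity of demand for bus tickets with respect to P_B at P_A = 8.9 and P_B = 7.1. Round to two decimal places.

0.07

At P_A = 8.9 and P_B = 7.1: Q_A = 1488.222.
∂Q_A/∂P_B = 2.06P_B = 2.06(7.1) = 14.6260.
ε = (∂Q_A/∂P_B)(P_B/Q_A) = 14.6260 × (7.1/1488.222) ≈ 0.07.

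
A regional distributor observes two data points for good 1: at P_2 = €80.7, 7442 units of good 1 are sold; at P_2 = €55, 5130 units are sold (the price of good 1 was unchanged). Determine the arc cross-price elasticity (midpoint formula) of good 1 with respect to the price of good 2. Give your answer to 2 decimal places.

ΔQ_1 = 5130 − 7442 = -2312; ΔP_2 = 55 − 80.7 = -25.7.
Midpoints: Q̄_1 = 6286.0, P̄_2 = 67.85.
ε = (ΔQ_1/Q̄_1)/(ΔP_2/P̄_2) = (-2312/6286.0)/(-25.7/67.85) ≈ 0.97.

0.97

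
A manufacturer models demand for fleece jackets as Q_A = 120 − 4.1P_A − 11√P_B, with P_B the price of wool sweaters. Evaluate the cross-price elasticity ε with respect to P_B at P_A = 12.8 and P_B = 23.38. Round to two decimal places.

At P_A = 12.8 and P_B = 23.38: Q_A = 14.332.
∂Q_A/∂P_B = -11/(2√P_B) = -11/(2√23.38) = -1.1375.
ε = (∂Q_A/∂P_B)(P_B/Q_A) = -1.1375 × (23.38/14.332) ≈ -1.86.

-1.86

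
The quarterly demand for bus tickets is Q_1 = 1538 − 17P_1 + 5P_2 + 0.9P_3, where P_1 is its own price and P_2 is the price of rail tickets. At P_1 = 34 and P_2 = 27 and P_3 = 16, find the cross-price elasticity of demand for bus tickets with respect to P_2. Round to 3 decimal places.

0.122

At P_1 = 34 and P_2 = 27 and P_3 = 16: Q_1 = 1109.4.
∂Q_1/∂P_2 = 5.
ε = (∂Q_1/∂P_2)(P_2/Q_1) = 5 × (27/1109.4) ≈ 0.122.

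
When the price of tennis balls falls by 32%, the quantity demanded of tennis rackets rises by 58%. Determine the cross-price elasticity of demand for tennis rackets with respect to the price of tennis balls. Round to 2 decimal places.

-1.81

ε = (%ΔQ of tennis rackets) / (%ΔP of tennis balls) = (58%) / (-32%) ≈ -1.81.
Negative cross-price elasticity: complements.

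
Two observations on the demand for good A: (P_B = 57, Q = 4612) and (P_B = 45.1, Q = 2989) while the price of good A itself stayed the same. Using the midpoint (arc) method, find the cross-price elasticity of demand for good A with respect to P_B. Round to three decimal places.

1.832

ΔQ_A = 2989 − 4612 = -1623; ΔP_B = 45.1 − 57 = -11.9.
Midpoints: Q̄_A = 3800.5, P̄_B = 51.05.
ε = (ΔQ_A/Q̄_A)/(ΔP_B/P̄_B) = (-1623/3800.5)/(-11.9/51.05) ≈ 1.832.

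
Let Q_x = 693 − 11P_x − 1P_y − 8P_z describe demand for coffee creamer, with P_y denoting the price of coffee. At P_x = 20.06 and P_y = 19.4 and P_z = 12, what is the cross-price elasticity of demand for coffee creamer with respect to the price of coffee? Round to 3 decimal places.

-0.054

At P_x = 20.06 and P_y = 19.4 and P_z = 12: Q_x = 356.94.
∂Q_x/∂P_y = -1.
ε = (∂Q_x/∂P_y)(P_y/Q_x) = -1 × (19.4/356.94) ≈ -0.054.
Since ε < 0, coffee creamer and coffee are complements.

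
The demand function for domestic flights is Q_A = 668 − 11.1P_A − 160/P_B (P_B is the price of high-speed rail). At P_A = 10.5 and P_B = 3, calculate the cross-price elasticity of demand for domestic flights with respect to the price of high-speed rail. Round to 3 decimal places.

At P_A = 10.5 and P_B = 3: Q_A = 498.117.
∂Q_A/∂P_B = 160/P_B² = 17.7778.
ε = (∂Q_A/∂P_B)(P_B/Q_A) = 17.7778 × (3/498.117) ≈ 0.107.

0.107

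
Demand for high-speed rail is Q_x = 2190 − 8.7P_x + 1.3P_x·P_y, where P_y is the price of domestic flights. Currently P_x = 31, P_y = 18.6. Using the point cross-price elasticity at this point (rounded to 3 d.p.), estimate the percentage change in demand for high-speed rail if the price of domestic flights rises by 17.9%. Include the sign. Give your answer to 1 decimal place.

5.0%

At P_x = 31, P_y = 18.6: Q_x = 2669.88.
∂Q_x/∂P_y = 1.3P_x = 40.3000.
ε = (∂Q_x/∂P_y)(P_y/Q_x) = 40.3000 × 18.6/2669.88 ≈ 0.281.
%ΔQ_x ≈ ε × %ΔP_y = 0.281 × (17.9%) = 5.0%.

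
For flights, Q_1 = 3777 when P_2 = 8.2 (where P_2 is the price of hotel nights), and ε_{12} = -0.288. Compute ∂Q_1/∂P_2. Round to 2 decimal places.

-132.66

ε = (∂Q_1/∂P_2)·(P_2/Q_1) ⇒ ∂Q_1/∂P_2 = ε·Q_1/P_2 = -0.288 × 3777/8.2 ≈ -132.66.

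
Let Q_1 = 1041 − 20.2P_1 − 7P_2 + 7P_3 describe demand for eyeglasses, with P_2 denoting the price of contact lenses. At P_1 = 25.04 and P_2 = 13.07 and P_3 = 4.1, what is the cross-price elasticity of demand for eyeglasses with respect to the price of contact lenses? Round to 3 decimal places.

-0.194

At P_1 = 25.04 and P_2 = 13.07 and P_3 = 4.1: Q_1 = 472.402.
∂Q_1/∂P_2 = -7.
ε = (∂Q_1/∂P_2)(P_2/Q_1) = -7 × (13.07/472.402) ≈ -0.194.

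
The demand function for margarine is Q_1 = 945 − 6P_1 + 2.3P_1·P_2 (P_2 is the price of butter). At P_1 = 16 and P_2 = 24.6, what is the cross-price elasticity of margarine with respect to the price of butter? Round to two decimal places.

At P_1 = 16 and P_2 = 24.6: Q_1 = 1754.28.
∂Q_1/∂P_2 = 2.3P_1 = 2.3(16) = 36.8000.
ε = (∂Q_1/∂P_2)(P_2/Q_1) = 36.8000 × (24.6/1754.28) ≈ 0.52.

0.52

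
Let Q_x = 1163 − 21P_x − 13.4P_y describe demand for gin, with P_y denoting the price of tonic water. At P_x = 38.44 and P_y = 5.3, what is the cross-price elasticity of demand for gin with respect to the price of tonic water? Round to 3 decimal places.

At P_x = 38.44 and P_y = 5.3: Q_x = 284.74.
∂Q_x/∂P_y = -13.4.
ε = (∂Q_x/∂P_y)(P_y/Q_x) = -13.4 × (5.3/284.74) ≈ -0.249.
Since ε < 0, gin and tonic water are complements.

-0.249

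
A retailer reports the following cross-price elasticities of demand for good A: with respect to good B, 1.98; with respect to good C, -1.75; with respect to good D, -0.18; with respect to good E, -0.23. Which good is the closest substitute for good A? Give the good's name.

good B

Substitutes have ε > 0. Among the positive values, 1.98 (good B) is largest.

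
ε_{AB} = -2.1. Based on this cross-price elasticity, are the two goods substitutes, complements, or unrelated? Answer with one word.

ε = -2.1 < 0, so a higher price of good B lowers demand for good A: complements.

complements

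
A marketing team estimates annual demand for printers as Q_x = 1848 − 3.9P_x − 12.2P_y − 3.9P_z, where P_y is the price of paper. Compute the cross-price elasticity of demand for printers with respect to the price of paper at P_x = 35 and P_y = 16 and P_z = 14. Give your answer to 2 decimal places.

-0.13

At P_x = 35 and P_y = 16 and P_z = 14: Q_x = 1461.7.
∂Q_x/∂P_y = -12.2.
ε = (∂Q_x/∂P_y)(P_y/Q_x) = -12.2 × (16/1461.7) ≈ -0.13.
Since ε < 0, printers and paper are complements.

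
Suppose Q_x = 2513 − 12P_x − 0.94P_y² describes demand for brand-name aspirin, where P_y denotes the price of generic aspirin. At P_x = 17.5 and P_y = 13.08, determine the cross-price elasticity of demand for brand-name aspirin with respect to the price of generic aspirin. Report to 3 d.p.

-0.150

At P_x = 17.5 and P_y = 13.08: Q_x = 2142.179.
∂Q_x/∂P_y = -1.88P_y = -1.88(13.08) = -24.5904.
ε = (∂Q_x/∂P_y)(P_y/Q_x) = -24.5904 × (13.08/2142.179) ≈ -0.150.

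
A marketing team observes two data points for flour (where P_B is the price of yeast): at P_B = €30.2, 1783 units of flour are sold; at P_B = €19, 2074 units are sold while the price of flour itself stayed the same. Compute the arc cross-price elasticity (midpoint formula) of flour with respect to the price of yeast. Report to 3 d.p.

-0.331

ΔQ_A = 2074 − 1783 = 291; ΔP_B = 19 − 30.2 = -11.2.
Midpoints: Q̄_A = 1928.5, P̄_B = 24.60.
ε = (ΔQ_A/Q̄_A)/(ΔP_B/P̄_B) = (291/1928.5)/(-11.2/24.60) ≈ -0.331.
ε < 0: flour and yeast are complements.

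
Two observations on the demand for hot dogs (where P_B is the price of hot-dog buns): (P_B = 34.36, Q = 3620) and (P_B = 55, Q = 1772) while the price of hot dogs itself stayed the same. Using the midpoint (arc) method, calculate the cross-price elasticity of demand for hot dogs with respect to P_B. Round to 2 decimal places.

-1.48

ΔQ_A = 1772 − 3620 = -1848; ΔP_B = 55 − 34.36 = 20.64.
Midpoints: Q̄_A = 2696.0, P̄_B = 44.68.
ε = (ΔQ_A/Q̄_A)/(ΔP_B/P̄_B) = (-1848/2696.0)/(20.64/44.68) ≈ -1.48.
ε < 0: hot dogs and hot-dog buns are complements.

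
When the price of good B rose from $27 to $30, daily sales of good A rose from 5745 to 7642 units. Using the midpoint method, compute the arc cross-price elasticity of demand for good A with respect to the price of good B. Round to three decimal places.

ΔQ_A = 7642 − 5745 = 1897; ΔP_B = 30 − 27 = 3.
Midpoints: Q̄_A = 6693.5, P̄_B = 28.50.
ε = (ΔQ_A/Q̄_A)/(ΔP_B/P̄_B) = (1897/6693.5)/(3/28.50) ≈ 2.692.
ε > 0: good A and good B are substitutes.

2.692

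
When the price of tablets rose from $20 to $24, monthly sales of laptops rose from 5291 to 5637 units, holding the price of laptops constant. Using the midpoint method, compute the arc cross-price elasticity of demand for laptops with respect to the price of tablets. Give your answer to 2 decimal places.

0.35

ΔQ_A = 5637 − 5291 = 346; ΔP_B = 24 − 20 = 4.
Midpoints: Q̄_A = 5464.0, P̄_B = 22.00.
ε = (ΔQ_A/Q̄_A)/(ΔP_B/P̄_B) = (346/5464.0)/(4/22.00) ≈ 0.35.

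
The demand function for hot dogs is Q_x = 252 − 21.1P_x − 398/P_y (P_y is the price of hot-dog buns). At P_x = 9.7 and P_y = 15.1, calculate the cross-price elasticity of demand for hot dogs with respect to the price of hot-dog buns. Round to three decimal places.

At P_x = 9.7 and P_y = 15.1: Q_x = 20.972.
∂Q_x/∂P_y = 398/P_y² = 1.7455.
ε = (∂Q_x/∂P_y)(P_y/Q_x) = 1.7455 × (15.1/20.972) ≈ 1.257.
ε > 0: substitutes.

1.257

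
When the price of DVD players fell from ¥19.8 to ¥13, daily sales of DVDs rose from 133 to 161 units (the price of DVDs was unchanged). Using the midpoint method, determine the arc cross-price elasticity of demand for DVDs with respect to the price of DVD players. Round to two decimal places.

-0.46

ΔQ_A = 161 − 133 = 28; ΔP_B = 13 − 19.8 = -6.8.
Midpoints: Q̄_A = 147.0, P̄_B = 16.40.
ε = (ΔQ_A/Q̄_A)/(ΔP_B/P̄_B) = (28/147.0)/(-6.8/16.40) ≈ -0.46.
ε < 0: DVDs and DVD players are complements.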